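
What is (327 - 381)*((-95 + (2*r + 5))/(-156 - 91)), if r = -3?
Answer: -5184/247 ≈ -20.988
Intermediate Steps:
(327 - 381)*((-95 + (2*r + 5))/(-156 - 91)) = (327 - 381)*((-95 + (2*(-3) + 5))/(-156 - 91)) = -54*(-95 + (-6 + 5))/(-247) = -54*(-95 - 1)*(-1)/247 = -(-5184)*(-1)/247 = -54*96/247 = -5184/247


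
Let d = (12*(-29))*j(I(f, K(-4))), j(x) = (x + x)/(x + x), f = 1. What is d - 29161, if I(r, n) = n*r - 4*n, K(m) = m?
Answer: -29509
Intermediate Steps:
I(r, n) = -4*n + n*r
j(x) = 1 (j(x) = (2*x)/((2*x)) = (2*x)*(1/(2*x)) = 1)
d = -348 (d = (12*(-29))*1 = -348*1 = -348)
d - 29161 = -348 - 29161 = -29509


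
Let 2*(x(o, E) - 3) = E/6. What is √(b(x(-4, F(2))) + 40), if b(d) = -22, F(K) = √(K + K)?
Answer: 3*√2 ≈ 4.2426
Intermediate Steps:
F(K) = √2*√K (F(K) = √(2*K) = √2*√K)
x(o, E) = 3 + E/12 (x(o, E) = 3 + (E/6)/2 = 3 + E/12)
√(b(x(-4, F(2))) + 40) = √(-22 + 40) = √18 = 3*√2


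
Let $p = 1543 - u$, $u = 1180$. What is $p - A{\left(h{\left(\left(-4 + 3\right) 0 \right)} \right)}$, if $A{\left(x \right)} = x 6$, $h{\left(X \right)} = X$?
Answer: $363$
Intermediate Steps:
$p = 363$ ($p = 1543 - 1180 = 363$)
$A{\left(x \right)} = 6 x$
$p - A{\left(h{\left(\left(-4 + 3\right) 0 \right)} \right)} = 363 - 6 \left(-4 + 3\right) 0 = 363 - 6 \left(\left(-1\right) 0\right) = 363 - 6 \cdot 0 = 363 - 0 = 363 + 0 = 363$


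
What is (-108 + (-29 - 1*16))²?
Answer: 23409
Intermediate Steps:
(-108 + (-29 - 1*16))² = (-108 + (-29 - 16))² = (-108 - 45)² = (-153)² = 23409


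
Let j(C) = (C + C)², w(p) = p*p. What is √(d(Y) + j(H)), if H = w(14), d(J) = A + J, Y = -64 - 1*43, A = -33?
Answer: 2*√38381 ≈ 391.82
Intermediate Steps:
Y = -107 (Y = -64 - 43 = -107)
w(p) = p²
d(J) = -33 + J
H = 196 (H = 14² = 196)
j(C) = 4*C² (j(C) = (2*C)² = 4*C²)
√(d(Y) + j(H)) = √((-33 - 107) + 4*196²) = √(-140 + 4*38416) = √(-140 + 153664) = √153524 = 2*√38381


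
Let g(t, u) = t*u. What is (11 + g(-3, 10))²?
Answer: 361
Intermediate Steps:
(11 + g(-3, 10))² = (11 - 3*10)² = (11 - 30)² = (-19)² = 361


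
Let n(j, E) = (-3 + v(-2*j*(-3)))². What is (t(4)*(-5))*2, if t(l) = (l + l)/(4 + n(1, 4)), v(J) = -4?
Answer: -80/53 ≈ -1.5094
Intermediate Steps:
n(j, E) = 49 (n(j, E) = (-3 - 4)² = (-7)² = 49)
t(l) = 2*l/53 (t(l) = (l + l)/(4 + 49) = (2*l)/53 = (2*l)*(1/53) = 2*l/53)
(t(4)*(-5))*2 = (((2/53)*4)*(-5))*2 = ((8/53)*(-5))*2 = -40/53*2 = -80/53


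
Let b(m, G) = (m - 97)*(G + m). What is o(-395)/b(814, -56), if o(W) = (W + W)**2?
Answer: 312050/271743 ≈ 1.1483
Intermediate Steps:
b(m, G) = (-97 + m)*(G + m)
o(W) = 4*W**2 (o(W) = (2*W)**2 = 4*W**2)
o(-395)/b(814, -56) = (4*(-395)**2)/(814**2 - 97*(-56) - 97*814 - 56*814) = (4*156025)/(662596 + 5432 - 78958 - 45584) = 624100/543486 = 624100*(1/543486) = 312050/271743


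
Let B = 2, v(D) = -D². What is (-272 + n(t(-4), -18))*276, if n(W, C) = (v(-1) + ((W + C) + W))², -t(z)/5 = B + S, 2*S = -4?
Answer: 24564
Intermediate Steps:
S = -2 (S = (½)*(-4) = -2)
t(z) = 0 (t(z) = -5*(2 - 2) = -5*0 = 0)
n(W, C) = (-1 + C + 2*W)² (n(W, C) = (-1*(-1)² + ((W + C) + W))² = (-1*1 + ((C + W) + W))² = (-1 + (C + 2*W))² = (-1 + C + 2*W)²)
(-272 + n(t(-4), -18))*276 = (-272 + (-1 - 18 + 2*0)²)*276 = (-272 + (-1 - 18 + 0)²)*276 = (-272 + (-19)²)*276 = (-272 + 361)*276 = 89*276 = 24564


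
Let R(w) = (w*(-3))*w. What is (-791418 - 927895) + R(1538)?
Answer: -8815645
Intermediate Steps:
R(w) = -3*w**2 (R(w) = (-3*w)*w = -3*w**2)
(-791418 - 927895) + R(1538) = (-791418 - 927895) - 3*1538**2 = -1719313 - 3*2365444 = -1719313 - 7096332 = -8815645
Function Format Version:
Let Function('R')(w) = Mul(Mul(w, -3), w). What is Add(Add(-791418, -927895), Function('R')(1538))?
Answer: -8815645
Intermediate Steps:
Function('R')(w) = Mul(-3, Pow(w, 2)) (Function('R')(w) = Mul(Mul(-3, w), w) = Mul(-3, Pow(w, 2)))
Add(Add(-791418, -927895), Function('R')(1538)) = Add(Add(-791418, -927895), Mul(-3, Pow(1538, 2))) = Add(-1719313, Mul(-3, 2365444)) = Add(-1719313, -7096332) = -8815645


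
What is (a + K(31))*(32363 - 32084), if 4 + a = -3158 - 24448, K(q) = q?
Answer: -7694541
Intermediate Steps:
a = -27610 (a = -4 + (-3158 - 24448) = -4 - 27606 = -27610)
(a + K(31))*(32363 - 32084) = (-27610 + 31)*(32363 - 32084) = -27579*279 = -7694541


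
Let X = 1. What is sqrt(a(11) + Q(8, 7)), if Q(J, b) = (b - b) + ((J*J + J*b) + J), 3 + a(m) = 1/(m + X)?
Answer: sqrt(4503)/6 ≈ 11.184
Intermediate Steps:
a(m) = -3 + 1/(1 + m) (a(m) = -3 + 1/(m + 1) = -3 + 1/(1 + m))
Q(J, b) = J + J**2 + J*b (Q(J, b) = 0 + ((J**2 + J*b) + J) = 0 + (J + J**2 + J*b) = J + J**2 + J*b)
sqrt(a(11) + Q(8, 7)) = sqrt((-2 - 3*11)/(1 + 11) + 8*(1 + 8 + 7)) = sqrt((-2 - 33)/12 + 8*16) = sqrt((1/12)*(-35) + 128) = sqrt(-35/12 + 128) = sqrt(1501/12) = sqrt(4503)/6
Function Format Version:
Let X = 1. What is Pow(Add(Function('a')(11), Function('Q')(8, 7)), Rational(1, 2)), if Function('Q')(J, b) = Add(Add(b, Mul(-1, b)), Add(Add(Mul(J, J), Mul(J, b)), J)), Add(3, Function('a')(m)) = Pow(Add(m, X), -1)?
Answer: Mul(Rational(1, 6), Pow(4503, Rational(1, 2))) ≈ 11.184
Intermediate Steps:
Function('a')(m) = Add(-3, Pow(Add(1, m), -1)) (Function('a')(m) = Add(-3, Pow(Add(m, 1), -1)) = Add(-3, Pow(Add(1, m), -1)))
Function('Q')(J, b) = Add(J, Pow(J, 2), Mul(J, b)) (Function('Q')(J, b) = Add(0, Add(Add(Pow(J, 2), Mul(J, b)), J)) = Add(0, Add(J, Pow(J, 2), Mul(J, b))) = Add(J, Pow(J, 2), Mul(J, b)))
Pow(Add(Function('a')(11), Function('Q')(8, 7)), Rational(1, 2)) = Pow(Add(Mul(Pow(Add(1, 11), -1), Add(-2, Mul(-3, 11))), Mul(8, Add(1, 8, 7))), Rational(1, 2)) = Pow(Add(Mul(Pow(12, -1), Add(-2, -33)), Mul(8, 16)), Rational(1, 2)) = Pow(Add(Mul(Rational(1, 12), -35), 128), Rational(1, 2)) = Pow(Add(Rational(-35, 12), 128), Rational(1, 2)) = Pow(Rational(1501, 12), Rational(1, 2)) = Mul(Rational(1, 6), Pow(4503, Rational(1, 2)))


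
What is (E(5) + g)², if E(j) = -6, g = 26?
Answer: 400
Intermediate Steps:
(E(5) + g)² = (-6 + 26)² = 20² = 400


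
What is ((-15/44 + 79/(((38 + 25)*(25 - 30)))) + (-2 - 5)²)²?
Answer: 450159141721/192099600 ≈ 2343.4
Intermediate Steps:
((-15/44 + 79/(((38 + 25)*(25 - 30)))) + (-2 - 5)²)² = ((-15*1/44 + 79/((63*(-5)))) + (-7)²)² = ((-15/44 + 79/(-315)) + 49)² = ((-15/44 + 79*(-1/315)) + 49)² = ((-15/44 - 79/315) + 49)² = (-8201/13860 + 49)² = (670939/13860)² = 450159141721/192099600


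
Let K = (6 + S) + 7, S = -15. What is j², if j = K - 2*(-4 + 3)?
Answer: 0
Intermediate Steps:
K = -2 (K = (6 - 15) + 7 = -9 + 7 = -2)
j = 0 (j = -2 - 2*(-4 + 3) = -2 - 2*(-1) = -2 - 1*(-2) = -2 + 2 = 0)
j² = 0² = 0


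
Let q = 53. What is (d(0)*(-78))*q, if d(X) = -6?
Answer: 24804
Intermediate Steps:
(d(0)*(-78))*q = -6*(-78)*53 = 468*53 = 24804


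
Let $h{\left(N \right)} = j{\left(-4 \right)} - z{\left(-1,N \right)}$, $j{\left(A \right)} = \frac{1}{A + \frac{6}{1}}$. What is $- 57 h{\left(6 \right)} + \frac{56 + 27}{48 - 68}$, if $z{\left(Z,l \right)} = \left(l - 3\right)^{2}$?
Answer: $\frac{9607}{20} \approx 480.35$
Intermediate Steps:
$j{\left(A \right)} = \frac{1}{6 + A}$ ($j{\left(A \right)} = \frac{1}{A + 6 \cdot 1} = \frac{1}{A + 6} = \frac{1}{6 + A}$)
$z{\left(Z,l \right)} = \left(-3 + l\right)^{2}$
$h{\left(N \right)} = \frac{1}{2} - \left(-3 + N\right)^{2}$ ($h{\left(N \right)} = \frac{1}{6 - 4} - \left(-3 + N\right)^{2} = \frac{1}{2} - \left(-3 + N\right)^{2}$)
$- 57 h{\left(6 \right)} + \frac{56 + 27}{48 - 68} = - 57 \left(\frac{1}{2} - \left(-3 + 6\right)^{2}\right) + \frac{56 + 27}{48 - 68} = - 57 \left(\frac{1}{2} - 3^{2}\right) + \frac{83}{-20} = - 57 \left(\frac{1}{2} - 9\right) + 83 \left(- \frac{1}{20}\right) = - 57 \left(\frac{1}{2} - 9\right) - \frac{83}{20} = \left(-57\right) \left(- \frac{17}{2}\right) - \frac{83}{20} = \frac{969}{2} - \frac{83}{20} = \frac{9607}{20}$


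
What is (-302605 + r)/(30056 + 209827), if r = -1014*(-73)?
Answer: -228583/239883 ≈ -0.95289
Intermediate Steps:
r = 74022
(-302605 + r)/(30056 + 209827) = (-302605 + 74022)/(30056 + 209827) = -228583/239883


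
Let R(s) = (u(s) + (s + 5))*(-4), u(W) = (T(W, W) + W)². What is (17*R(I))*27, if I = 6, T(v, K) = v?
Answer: -284580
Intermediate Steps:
u(W) = 4*W² (u(W) = (W + W)² = (2*W)² = 4*W²)
R(s) = -20 - 16*s² - 4*s (R(s) = (4*s² + (s + 5))*(-4) = (4*s² + (5 + s))*(-4) = (5 + s + 4*s²)*(-4) = -20 - 16*s² - 4*s)
(17*R(I))*27 = (17*(-20 - 16*6² - 4*6))*27 = (17*(-20 - 16*36 - 24))*27 = (17*(-20 - 576 - 24))*27 = (17*(-620))*27 = -10540*27 = -284580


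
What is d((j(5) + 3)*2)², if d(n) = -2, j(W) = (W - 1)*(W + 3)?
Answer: 4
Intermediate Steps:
j(W) = (-1 + W)*(3 + W)
d((j(5) + 3)*2)² = (-2)² = 4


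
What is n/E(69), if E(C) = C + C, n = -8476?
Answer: -4238/69 ≈ -61.420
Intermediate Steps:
E(C) = 2*C
n/E(69) = -8476/(2*69) = -8476/138 = -8476*1/138 = -4238/69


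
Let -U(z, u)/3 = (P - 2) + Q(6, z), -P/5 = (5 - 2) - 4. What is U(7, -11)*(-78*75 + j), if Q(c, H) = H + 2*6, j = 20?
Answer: 384780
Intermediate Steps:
Q(c, H) = 12 + H (Q(c, H) = H + 12 = 12 + H)
P = 5 (P = -5*((5 - 2) - 4) = -5*(3 - 4) = -5*(-1) = 5)
U(z, u) = -45 - 3*z (U(z, u) = -3*((5 - 2) + (12 + z)) = -3*(3 + (12 + z)) = -3*(15 + z) = -45 - 3*z)
U(7, -11)*(-78*75 + j) = (-45 - 3*7)*(-78*75 + 20) = (-45 - 21)*(-5850 + 20) = -66*(-5830) = 384780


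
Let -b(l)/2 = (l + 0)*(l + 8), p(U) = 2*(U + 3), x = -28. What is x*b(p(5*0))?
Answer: 4704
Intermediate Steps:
p(U) = 6 + 2*U (p(U) = 2*(3 + U) = 6 + 2*U)
b(l) = -2*l*(8 + l) (b(l) = -2*(l + 0)*(l + 8) = -2*l*(8 + l))
x*b(p(5*0)) = -(-56)*(6 + 2*(5*0))*(8 + (6 + 2*(5*0))) = -(-56)*(6 + 2*0)*(8 + (6 + 2*0)) = -(-56)*(6 + 0)*(8 + (6 + 0)) = -(-56)*6*(8 + 6) = -(-56)*6*14 = -28*(-168) = 4704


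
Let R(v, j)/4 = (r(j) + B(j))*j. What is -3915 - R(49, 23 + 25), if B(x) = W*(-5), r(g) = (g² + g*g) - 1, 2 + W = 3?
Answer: -887499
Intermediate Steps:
W = 1 (W = -2 + 3 = 1)
r(g) = -1 + 2*g² (r(g) = (g² + g²) - 1 = 2*g² - 1 = -1 + 2*g²)
B(x) = -5 (B(x) = 1*(-5) = -5)
R(v, j) = 4*j*(-6 + 2*j²) (R(v, j) = 4*(((-1 + 2*j²) - 5)*j) = 4*((-6 + 2*j²)*j) = 4*(j*(-6 + 2*j²)) = 4*j*(-6 + 2*j²))
-3915 - R(49, 23 + 25) = -3915 - 8*(23 + 25)*(-3 + (23 + 25)²) = -3915 - 8*48*(-3 + 48²) = -3915 - 8*48*(-3 + 2304) = -3915 - 8*48*2301 = -3915 - 1*883584 = -3915 - 883584 = -887499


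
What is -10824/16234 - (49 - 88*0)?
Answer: -403145/8117 ≈ -49.667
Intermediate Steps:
-10824/16234 - (49 - 88*0) = -10824*1/16234 - (49 + 0) = -5412/8117 - 1*49 = -5412/8117 - 49 = -403145/8117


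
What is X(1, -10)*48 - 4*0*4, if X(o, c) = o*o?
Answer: 48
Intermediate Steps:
X(o, c) = o**2
X(1, -10)*48 - 4*0*4 = 1**2*48 - 4*0*4 = 1*48 + 0*4 = 48 + 0 = 48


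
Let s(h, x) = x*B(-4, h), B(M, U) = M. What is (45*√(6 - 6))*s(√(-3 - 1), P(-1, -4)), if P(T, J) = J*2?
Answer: 0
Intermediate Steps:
P(T, J) = 2*J
s(h, x) = -4*x (s(h, x) = x*(-4) = -4*x)
(45*√(6 - 6))*s(√(-3 - 1), P(-1, -4)) = (45*√(6 - 6))*(-8*(-4)) = (45*√0)*(-4*(-8)) = (45*0)*32 = 0*32 = 0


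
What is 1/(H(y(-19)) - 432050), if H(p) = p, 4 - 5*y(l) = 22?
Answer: -5/2160268 ≈ -2.3145e-6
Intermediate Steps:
y(l) = -18/5 (y(l) = 4/5 - 1/5*22 = 4/5 - 22/5 = -18/5)
1/(H(y(-19)) - 432050) = 1/(-18/5 - 432050) = 1/(-2160268/5) = -5/2160268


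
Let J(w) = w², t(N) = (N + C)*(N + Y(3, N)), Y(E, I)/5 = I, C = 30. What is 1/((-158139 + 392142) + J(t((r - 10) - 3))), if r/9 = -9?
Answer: 1/1303155219 ≈ 7.6737e-10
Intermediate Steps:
r = -81 (r = 9*(-9) = -81)
Y(E, I) = 5*I
t(N) = 6*N*(30 + N) (t(N) = (N + 30)*(N + 5*N) = (30 + N)*(6*N) = 6*N*(30 + N))
1/((-158139 + 392142) + J(t((r - 10) - 3))) = 1/((-158139 + 392142) + (6*((-81 - 10) - 3)*(30 + ((-81 - 10) - 3)))²) = 1/(234003 + (6*(-91 - 3)*(30 + (-91 - 3)))²) = 1/(234003 + (6*(-94)*(30 - 94))²) = 1/(234003 + (6*(-94)*(-64))²) = 1/(234003 + 36096²) = 1/(234003 + 1302921216) = 1/1303155219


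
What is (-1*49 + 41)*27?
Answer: -216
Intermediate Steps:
(-1*49 + 41)*27 = (-49 + 41)*27 = -8*27 = -216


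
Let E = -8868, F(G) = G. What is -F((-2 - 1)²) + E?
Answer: -8877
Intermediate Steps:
-F((-2 - 1)²) + E = -(-2 - 1)² - 8868 = -1*(-3)² - 8868 = -1*9 - 8868 = -9 - 8868 = -8877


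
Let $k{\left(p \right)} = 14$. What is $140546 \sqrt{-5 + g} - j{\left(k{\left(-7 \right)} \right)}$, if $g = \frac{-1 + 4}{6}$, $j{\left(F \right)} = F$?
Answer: $-14 + 210819 i \sqrt{2} \approx -14.0 + 2.9814 \cdot 10^{5} i$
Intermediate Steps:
$g = \frac{1}{2}$ ($g = \frac{1}{6} \cdot 3 = \frac{1}{2} \approx 0.5$)
$140546 \sqrt{-5 + g} - j{\left(k{\left(-7 \right)} \right)} = 140546 \sqrt{-5 + \frac{1}{2}} - 14 = 140546 \sqrt{- \frac{9}{2}} - 14 = 140546 \frac{3 i \sqrt{2}}{2} - 14 = 210819 i \sqrt{2} - 14 = -14 + 210819 i \sqrt{2}$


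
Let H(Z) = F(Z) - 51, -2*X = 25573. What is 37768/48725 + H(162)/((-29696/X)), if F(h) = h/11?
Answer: -472497437959/31832627200 ≈ -14.843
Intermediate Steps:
X = -25573/2 (X = -½*25573 = -25573/2 ≈ -12787.)
F(h) = h/11 (F(h) = h*(1/11) = h/11)
H(Z) = -51 + Z/11 (H(Z) = Z/11 - 51 = -51 + Z/11)
37768/48725 + H(162)/((-29696/X)) = 37768/48725 + (-51 + (1/11)*162)/((-29696/(-25573/2))) = 37768*(1/48725) + (-51 + 162/11)/((-29696*(-2/25573))) = 37768/48725 - 399/(11*59392/25573) = 37768/48725 - 399/11*25573/59392 = 37768/48725 - 10203627/653312 = -472497437959/31832627200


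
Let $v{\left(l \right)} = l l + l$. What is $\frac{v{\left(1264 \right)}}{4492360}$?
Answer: $\frac{1738}{4883} \approx 0.35593$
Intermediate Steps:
$v{\left(l \right)} = l + l^{2}$ ($v{\left(l \right)} = l^{2} + l = l + l^{2}$)
$\frac{v{\left(1264 \right)}}{4492360} = \frac{1264 \left(1 + 1264\right)}{4492360} = 1264 \cdot 1265 \cdot \frac{1}{4492360} = 1598960 \cdot \frac{1}{4492360} = \frac{1738}{4883}$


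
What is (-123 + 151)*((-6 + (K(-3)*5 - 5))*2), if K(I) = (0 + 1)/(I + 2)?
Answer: -896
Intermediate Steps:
K(I) = 1/(2 + I)
(-123 + 151)*((-6 + (K(-3)*5 - 5))*2) = (-123 + 151)*((-6 + (5/(2 - 3) - 5))*2) = 28*((-6 + (5/(-1) - 5))*2) = 28*((-6 + (-1*5 - 5))*2) = 28*((-6 + (-5 - 5))*2) = 28*((-6 - 10)*2) = 28*(-16*2) = 28*(-32) = -896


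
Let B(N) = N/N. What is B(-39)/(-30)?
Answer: -1/30 ≈ -0.033333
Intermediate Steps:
B(N) = 1
B(-39)/(-30) = 1/(-30) = -1/30*1 = -1/30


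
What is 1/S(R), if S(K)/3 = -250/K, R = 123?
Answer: -41/250 ≈ -0.16400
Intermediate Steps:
S(K) = -750/K (S(K) = 3*(-250/K) = -750/K)
1/S(R) = 1/(-750/123) = 1/(-750*1/123) = 1/(-250/41) = -41/250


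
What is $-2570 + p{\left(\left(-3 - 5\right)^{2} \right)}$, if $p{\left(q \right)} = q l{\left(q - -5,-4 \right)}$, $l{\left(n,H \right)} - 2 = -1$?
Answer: $-2506$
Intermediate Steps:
$l{\left(n,H \right)} = 1$ ($l{\left(n,H \right)} = 2 - 1 = 1$)
$p{\left(q \right)} = q$ ($p{\left(q \right)} = q 1 = q$)
$-2570 + p{\left(\left(-3 - 5\right)^{2} \right)} = -2570 + \left(-3 - 5\right)^{2} = -2570 + \left(-8\right)^{2} = -2570 + 64 = -2506$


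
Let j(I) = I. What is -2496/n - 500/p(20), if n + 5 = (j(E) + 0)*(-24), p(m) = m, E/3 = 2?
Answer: -1229/149 ≈ -8.2483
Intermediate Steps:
E = 6 (E = 3*2 = 6)
n = -149 (n = -5 + (6 + 0)*(-24) = -5 + 6*(-24) = -5 - 144 = -149)
-2496/n - 500/p(20) = -2496/(-149) - 500/20 = -2496*(-1/149) - 500*1/20 = 2496/149 - 25 = -1229/149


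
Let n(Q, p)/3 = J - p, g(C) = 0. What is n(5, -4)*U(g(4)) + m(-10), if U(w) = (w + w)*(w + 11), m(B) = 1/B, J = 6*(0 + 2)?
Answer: -⅒ ≈ -0.10000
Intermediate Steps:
J = 12 (J = 6*2 = 12)
n(Q, p) = 36 - 3*p (n(Q, p) = 3*(12 - p) = 36 - 3*p)
U(w) = 2*w*(11 + w) (U(w) = (2*w)*(11 + w) = 2*w*(11 + w))
n(5, -4)*U(g(4)) + m(-10) = (36 - 3*(-4))*(2*0*(11 + 0)) + 1/(-10) = (36 + 12)*(2*0*11) - ⅒ = 48*0 - ⅒ = 0 - ⅒ = -⅒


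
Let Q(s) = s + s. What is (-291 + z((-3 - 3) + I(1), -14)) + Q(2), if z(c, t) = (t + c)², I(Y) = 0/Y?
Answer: 113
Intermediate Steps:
I(Y) = 0
z(c, t) = (c + t)²
Q(s) = 2*s
(-291 + z((-3 - 3) + I(1), -14)) + Q(2) = (-291 + (((-3 - 3) + 0) - 14)²) + 2*2 = (-291 + ((-6 + 0) - 14)²) + 4 = (-291 + (-6 - 14)²) + 4 = (-291 + (-20)²) + 4 = (-291 + 400) + 4 = 109 + 4 = 113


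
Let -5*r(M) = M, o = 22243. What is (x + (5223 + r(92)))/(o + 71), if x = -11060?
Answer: -9759/37190 ≈ -0.26241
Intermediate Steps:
r(M) = -M/5
(x + (5223 + r(92)))/(o + 71) = (-11060 + (5223 - ⅕*92))/(22243 + 71) = (-11060 + (5223 - 92/5))/22314 = (-11060 + 26023/5)*(1/22314) = -29277/5*1/22314 = -9759/37190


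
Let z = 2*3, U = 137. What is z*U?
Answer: 822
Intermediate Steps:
z = 6
z*U = 6*137 = 822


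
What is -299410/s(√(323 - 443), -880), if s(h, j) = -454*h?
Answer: -29941*I*√30/2724 ≈ -60.203*I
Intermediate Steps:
-299410/s(√(323 - 443), -880) = -299410*(-1/(454*√(323 - 443))) = -299410*I*√30/27240 = -29941*I*√30/2724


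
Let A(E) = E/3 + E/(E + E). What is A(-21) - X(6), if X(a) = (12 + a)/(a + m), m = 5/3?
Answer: -407/46 ≈ -8.8478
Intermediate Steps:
m = 5/3 (m = 5*(⅓) = 5/3 ≈ 1.6667)
X(a) = (12 + a)/(5/3 + a) (X(a) = (12 + a)/(a + 5/3) = (12 + a)/(5/3 + a))
A(E) = ½ + E/3 (A(E) = E*(⅓) + E/((2*E)) = E/3 + E*(1/(2*E)) = E/3 + ½ = ½ + E/3)
A(-21) - X(6) = (½ + (⅓)*(-21)) - 3*(12 + 6)/(5 + 3*6) = (½ - 7) - 3*18/(5 + 18) = -13/2 - 3*18/23 = -13/2 - 1*54/23 = -13/2 - 54/23 = -407/46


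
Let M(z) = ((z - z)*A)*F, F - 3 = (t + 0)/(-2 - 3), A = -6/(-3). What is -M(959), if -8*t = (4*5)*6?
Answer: 0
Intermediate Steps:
A = 2 (A = -6*(-⅓) = 2)
t = -15 (t = -4*5*6/8 = -5*6/2 = -⅛*120 = -15)
F = 6 (F = 3 + (-15 + 0)/(-2 - 3) = 3 - 15/(-5) = 3 - 15*(-⅕) = 3 + 3 = 6)
M(z) = 0 (M(z) = ((z - z)*2)*6 = (0*2)*6 = 0*6 = 0)
-M(959) = -1*0 = 0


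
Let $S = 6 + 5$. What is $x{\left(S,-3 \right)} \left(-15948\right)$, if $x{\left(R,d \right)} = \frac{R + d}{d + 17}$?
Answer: $- \frac{63792}{7} \approx -9113.1$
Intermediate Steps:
$S = 11$
$x{\left(R,d \right)} = \frac{R + d}{17 + d}$
$x{\left(S,-3 \right)} \left(-15948\right) = \frac{11 - 3}{17 - 3} \left(-15948\right) = \frac{1}{14} \cdot 8 \left(-15948\right) = \frac{4}{7} \left(-15948\right) = - \frac{63792}{7}$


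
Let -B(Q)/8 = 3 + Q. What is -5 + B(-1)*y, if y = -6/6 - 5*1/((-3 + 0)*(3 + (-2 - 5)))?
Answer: 53/3 ≈ 17.667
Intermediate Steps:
y = -17/12 (y = -6*⅙ - 5*(-1/(3*(3 - 7))) = -1 - 5/((-4*(-3))) = -1 - 5/12 = -17/12 ≈ -1.4167)
B(Q) = -24 - 8*Q (B(Q) = -8*(3 + Q) = -24 - 8*Q)
-5 + B(-1)*y = -5 + (-24 - 8*(-1))*(-17/12) = -5 + (-24 + 8)*(-17/12) = -5 - 16*(-17/12) = -5 + 68/3 = 53/3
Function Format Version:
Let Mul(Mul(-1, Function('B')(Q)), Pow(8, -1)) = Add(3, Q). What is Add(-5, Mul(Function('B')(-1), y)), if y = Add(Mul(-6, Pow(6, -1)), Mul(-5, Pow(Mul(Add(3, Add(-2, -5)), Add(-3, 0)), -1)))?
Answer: Rational(53, 3) ≈ 17.667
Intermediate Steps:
y = Rational(-17, 12) (y = Add(Mul(-6, Rational(1, 6)), Mul(-5, Pow(Mul(Add(3, -7), -3), -1))) = Add(-1, Mul(-5, Pow(Mul(-4, -3), -1))) = Add(-1, Mul(-5, Pow(12, -1))) = Add(-1, Mul(-5, Rational(1, 12))) = Add(-1, Rational(-5, 12)) = Rational(-17, 12) ≈ -1.4167)
Function('B')(Q) = Add(-24, Mul(-8, Q)) (Function('B')(Q) = Mul(-8, Add(3, Q)) = Add(-24, Mul(-8, Q)))
Add(-5, Mul(Function('B')(-1), y)) = Add(-5, Mul(Add(-24, Mul(-8, -1)), Rational(-17, 12))) = Add(-5, Mul(Add(-24, 8), Rational(-17, 12))) = Add(-5, Mul(-16, Rational(-17, 12))) = Add(-5, Rational(68, 3)) = Rational(53, 3)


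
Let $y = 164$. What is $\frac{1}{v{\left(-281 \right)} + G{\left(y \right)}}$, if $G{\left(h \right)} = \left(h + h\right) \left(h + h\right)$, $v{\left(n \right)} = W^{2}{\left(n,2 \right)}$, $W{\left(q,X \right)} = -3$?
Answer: $\frac{1}{107593} \approx 9.2943 \cdot 10^{-6}$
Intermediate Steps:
$v{\left(n \right)} = 9$ ($v{\left(n \right)} = \left(-3\right)^{2} = 9$)
$G{\left(h \right)} = 4 h^{2}$ ($G{\left(h \right)} = 2 h 2 h = 4 h^{2}$)
$\frac{1}{v{\left(-281 \right)} + G{\left(y \right)}} = \frac{1}{9 + 4 \cdot 164^{2}} = \frac{1}{9 + 4 \cdot 26896} = \frac{1}{9 + 107584} = \frac{1}{107593}$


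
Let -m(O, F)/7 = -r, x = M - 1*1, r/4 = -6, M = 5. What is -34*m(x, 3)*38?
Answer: 217056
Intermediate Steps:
r = -24 (r = 4*(-6) = -24)
x = 4 (x = 5 - 1*1 = 5 - 1 = 4)
m(O, F) = -168 (m(O, F) = -(-7)*(-24) = -7*24 = -168)
-34*m(x, 3)*38 = -34*(-168)*38 = 5712*38 = 217056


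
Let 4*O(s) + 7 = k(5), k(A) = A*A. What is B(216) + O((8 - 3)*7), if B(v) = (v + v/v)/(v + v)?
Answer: 2161/432 ≈ 5.0023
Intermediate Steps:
k(A) = A²
O(s) = 9/2 (O(s) = -7/4 + (¼)*5² = -7/4 + (¼)*25 = -7/4 + 25/4 = 9/2)
B(v) = (1 + v)/(2*v) (B(v) = (v + 1)/((2*v)) = (1 + v)*(1/(2*v)) = (1 + v)/(2*v))
B(216) + O((8 - 3)*7) = (½)*(1 + 216)/216 + 9/2 = (½)*(1/216)*217 + 9/2 = 217/432 + 9/2 = 2161/432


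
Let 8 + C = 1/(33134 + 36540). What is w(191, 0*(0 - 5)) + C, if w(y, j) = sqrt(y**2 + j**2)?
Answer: 12750343/69674 ≈ 183.00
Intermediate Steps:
C = -557391/69674 (C = -8 + 1/(33134 + 36540) = -8 + 1/69674 = -557391/69674 ≈ -8.0000)
w(y, j) = sqrt(j**2 + y**2)
w(191, 0*(0 - 5)) + C = sqrt((0*(0 - 5))**2 + 191**2) - 557391/69674 = sqrt((0*(-5))**2 + 36481) - 557391/69674 = sqrt(0**2 + 36481) - 557391/69674 = sqrt(0 + 36481) - 557391/69674 = sqrt(36481) - 557391/69674 = 191 - 557391/69674 = 12750343/69674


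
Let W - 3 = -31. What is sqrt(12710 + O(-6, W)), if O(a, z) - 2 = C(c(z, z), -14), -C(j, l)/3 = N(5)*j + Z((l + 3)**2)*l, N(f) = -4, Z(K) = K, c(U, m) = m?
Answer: sqrt(17458) ≈ 132.13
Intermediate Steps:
W = -28 (W = 3 - 31 = -28)
C(j, l) = 12*j - 3*l*(3 + l)**2 (C(j, l) = -3*(-4*j + (l + 3)**2*l) = -3*(-4*j + (3 + l)**2*l) = -3*(-4*j + l*(3 + l)**2) = 12*j - 3*l*(3 + l)**2)
O(a, z) = 5084 + 12*z (O(a, z) = 2 + (12*z - 3*(-14)*(3 - 14)**2) = 2 + (12*z - 3*(-14)*(-11)**2) = 2 + (12*z - 3*(-14)*121) = 2 + (12*z + 5082) = 2 + (5082 + 12*z) = 5084 + 12*z)
sqrt(12710 + O(-6, W)) = sqrt(12710 + (5084 + 12*(-28))) = sqrt(12710 + (5084 - 336)) = sqrt(12710 + 4748) = sqrt(17458)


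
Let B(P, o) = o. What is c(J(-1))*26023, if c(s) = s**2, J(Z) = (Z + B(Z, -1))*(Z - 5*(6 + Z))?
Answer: 70366192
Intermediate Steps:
J(Z) = (-1 + Z)*(-30 - 4*Z) (J(Z) = (Z - 1)*(Z - 5*(6 + Z)) = (-1 + Z)*(Z + (-30 - 5*Z)) = (-1 + Z)*(-30 - 4*Z))
c(J(-1))*26023 = (30 - 26*(-1) - 4*(-1)**2)**2*26023 = (30 + 26 - 4*1)**2*26023 = (30 + 26 - 4)**2*26023 = 52**2*26023 = 2704*26023 = 70366192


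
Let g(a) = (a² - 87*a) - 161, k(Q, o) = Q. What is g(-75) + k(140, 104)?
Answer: 12129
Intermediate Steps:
g(a) = -161 + a² - 87*a
g(-75) + k(140, 104) = (-161 + (-75)² - 87*(-75)) + 140 = (-161 + 5625 + 6525) + 140 = 11989 + 140 = 12129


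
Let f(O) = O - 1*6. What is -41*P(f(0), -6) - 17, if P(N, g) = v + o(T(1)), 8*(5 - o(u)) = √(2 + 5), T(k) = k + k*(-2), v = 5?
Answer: -427 + 41*√7/8 ≈ -413.44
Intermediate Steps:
f(O) = -6 + O (f(O) = O - 6 = -6 + O)
T(k) = -k (T(k) = k - 2*k = -k)
o(u) = 5 - √7/8 (o(u) = 5 - √(2 + 5)/8 = 5 - √7/8)
P(N, g) = 10 - √7/8 (P(N, g) = 5 + (5 - √7/8) = 10 - √7/8)
-41*P(f(0), -6) - 17 = -41*(10 - √7/8) - 17 = (-410 + 41*√7/8) - 17 = -427 + 41*√7/8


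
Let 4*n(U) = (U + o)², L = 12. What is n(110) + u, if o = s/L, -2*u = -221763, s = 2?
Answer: 16403857/144 ≈ 1.1392e+5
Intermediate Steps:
u = 221763/2 (u = -½*(-221763) = 221763/2 ≈ 1.1088e+5)
o = ⅙ (o = 2/12 = 2*(1/12) = ⅙ ≈ 0.16667)
n(U) = (⅙ + U)²/4 (n(U) = (U + ⅙)²/4 = (⅙ + U)²/4)
n(110) + u = (1 + 6*110)²/144 + 221763/2 = (1 + 660)²/144 + 221763/2 = (1/144)*661² + 221763/2 = (1/144)*436921 + 221763/2 = 436921/144 + 221763/2 = 16403857/144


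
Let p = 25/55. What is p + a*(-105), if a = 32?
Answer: -36955/11 ≈ -3359.5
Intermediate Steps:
p = 5/11 (p = 25*(1/55) = 5/11 ≈ 0.45455)
p + a*(-105) = 5/11 + 32*(-105) = 5/11 - 3360 = -36955/11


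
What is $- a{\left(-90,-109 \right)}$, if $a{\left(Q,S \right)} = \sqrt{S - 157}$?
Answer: $- i \sqrt{266} \approx - 16.31 i$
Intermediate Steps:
$a{\left(Q,S \right)} = \sqrt{-157 + S}$
$- a{\left(-90,-109 \right)} = - \sqrt{-157 - 109} = - \sqrt{-266} = - i \sqrt{266}$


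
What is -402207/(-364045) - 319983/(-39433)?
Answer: 132348439866/14355386485 ≈ 9.2194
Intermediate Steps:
-402207/(-364045) - 319983/(-39433) = -402207*(-1/364045) - 319983*(-1/39433) = 402207/364045 + 319983/39433 = 132348439866/14355386485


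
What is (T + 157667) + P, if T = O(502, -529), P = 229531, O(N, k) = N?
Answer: 387700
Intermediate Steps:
T = 502
(T + 157667) + P = (502 + 157667) + 229531 = 158169 + 229531 = 387700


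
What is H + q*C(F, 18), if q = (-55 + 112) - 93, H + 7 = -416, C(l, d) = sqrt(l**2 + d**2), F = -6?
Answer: -423 - 216*sqrt(10) ≈ -1106.1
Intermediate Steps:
C(l, d) = sqrt(d**2 + l**2)
H = -423 (H = -7 - 416 = -423)
q = -36 (q = 57 - 93 = -36)
H + q*C(F, 18) = -423 - 36*sqrt(18**2 + (-6)**2) = -423 - 36*sqrt(324 + 36) = -423 - 216*sqrt(10)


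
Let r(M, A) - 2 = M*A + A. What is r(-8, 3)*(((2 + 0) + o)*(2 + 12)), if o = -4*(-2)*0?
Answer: -532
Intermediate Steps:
r(M, A) = 2 + A + A*M (r(M, A) = 2 + (M*A + A) = 2 + (A*M + A) = 2 + (A + A*M) = 2 + A + A*M)
o = 0 (o = 8*0 = 0)
r(-8, 3)*(((2 + 0) + o)*(2 + 12)) = (2 + 3 + 3*(-8))*(((2 + 0) + 0)*(2 + 12)) = (2 + 3 - 24)*((2 + 0)*14) = -38*14 = -19*28 = -532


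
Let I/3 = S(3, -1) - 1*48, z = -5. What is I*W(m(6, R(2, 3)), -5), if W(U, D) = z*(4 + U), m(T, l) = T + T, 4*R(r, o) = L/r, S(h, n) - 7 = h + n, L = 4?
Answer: 9360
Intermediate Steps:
S(h, n) = 7 + h + n (S(h, n) = 7 + (h + n) = 7 + h + n)
R(r, o) = 1/r (R(r, o) = (4/r)/4 = 1/r)
I = -117 (I = 3*((7 + 3 - 1) - 1*48) = 3*(9 - 48) = 3*(-39) = -117)
m(T, l) = 2*T
W(U, D) = -20 - 5*U (W(U, D) = -5*(4 + U) = -20 - 5*U)
I*W(m(6, R(2, 3)), -5) = -117*(-20 - 10*6) = -117*(-20 - 5*12) = -117*(-20 - 60) = -117*(-80) = 9360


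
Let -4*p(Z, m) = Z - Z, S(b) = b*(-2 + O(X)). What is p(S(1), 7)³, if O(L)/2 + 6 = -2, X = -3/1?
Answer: 0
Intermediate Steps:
X = -3 (X = -3*1 = -3)
O(L) = -16 (O(L) = -12 + 2*(-2) = -12 - 4 = -16)
S(b) = -18*b (S(b) = b*(-2 - 16) = b*(-18) = -18*b)
p(Z, m) = 0 (p(Z, m) = -(Z - Z)/4 = -¼*0 = 0)
p(S(1), 7)³ = 0³ = 0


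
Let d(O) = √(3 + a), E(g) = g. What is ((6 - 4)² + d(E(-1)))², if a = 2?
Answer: (4 + √5)² ≈ 38.889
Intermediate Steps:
d(O) = √5 (d(O) = √(3 + 2) = √5)
((6 - 4)² + d(E(-1)))² = ((6 - 4)² + √5)² = (2² + √5)² = (4 + √5)²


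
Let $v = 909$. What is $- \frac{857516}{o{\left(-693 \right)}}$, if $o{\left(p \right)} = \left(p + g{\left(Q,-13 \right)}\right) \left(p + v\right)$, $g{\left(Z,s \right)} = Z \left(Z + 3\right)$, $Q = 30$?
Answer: $- \frac{19489}{1458} \approx -13.367$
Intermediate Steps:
$g{\left(Z,s \right)} = Z \left(3 + Z\right)$
$o{\left(p \right)} = \left(909 + p\right) \left(990 + p\right)$ ($o{\left(p \right)} = \left(p + 30 \left(3 + 30\right)\right) \left(p + 909\right) = \left(p + 30 \cdot 33\right) \left(909 + p\right) = \left(p + 990\right) \left(909 + p\right) = \left(990 + p\right) \left(909 + p\right) = \left(909 + p\right) \left(990 + p\right)$)
$- \frac{857516}{o{\left(-693 \right)}} = - \frac{857516}{899910 + \left(-693\right)^{2} + 1899 \left(-693\right)} = - \frac{857516}{899910 + 480249 - 1316007} = - \frac{857516}{64152} = \left(-857516\right) \frac{1}{64152} = - \frac{19489}{1458}$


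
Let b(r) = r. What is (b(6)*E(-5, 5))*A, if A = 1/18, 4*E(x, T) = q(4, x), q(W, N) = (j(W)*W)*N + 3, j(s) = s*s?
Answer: -317/12 ≈ -26.417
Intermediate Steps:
j(s) = s²
q(W, N) = 3 + N*W³ (q(W, N) = (W²*W)*N + 3 = W³*N + 3 = N*W³ + 3 = 3 + N*W³)
E(x, T) = ¾ + 16*x (E(x, T) = (3 + x*4³)/4 = (3 + x*64)/4 = (3 + 64*x)/4 = ¾ + 16*x)
A = 1/18 ≈ 0.055556
(b(6)*E(-5, 5))*A = (6*(¾ + 16*(-5)))*(1/18) = (6*(¾ - 80))*(1/18) = (6*(-317/4))*(1/18) = -951/2*1/18 = -317/12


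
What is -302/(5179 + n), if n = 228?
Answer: -302/5407 ≈ -0.055854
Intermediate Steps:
-302/(5179 + n) = -302/(5179 + 228) = -302/5407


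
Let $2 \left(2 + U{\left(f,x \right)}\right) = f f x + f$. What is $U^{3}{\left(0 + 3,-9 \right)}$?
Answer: $-68921$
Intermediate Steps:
$U{\left(f,x \right)} = -2 + \frac{f}{2} + \frac{x f^{2}}{2}$ ($U{\left(f,x \right)} = -2 + \frac{f f x + f}{2} = -2 + \frac{f^{2} x + f}{2} = -2 + \frac{x f^{2} + f}{2} = -2 + \frac{f + x f^{2}}{2} = -2 + \left(\frac{f}{2} + \frac{x f^{2}}{2}\right) = -2 + \frac{f}{2} + \frac{x f^{2}}{2}$)
$U^{3}{\left(0 + 3,-9 \right)} = \left(-2 + \frac{0 + 3}{2} + \frac{1}{2} \left(-9\right) \left(0 + 3\right)^{2}\right)^{3} = \left(-2 + \frac{1}{2} \cdot 3 + \frac{1}{2} \left(-9\right) 3^{2}\right)^{3} = \left(-2 + \frac{3}{2} + \frac{1}{2} \left(-9\right) 9\right)^{3} = \left(-2 + \frac{3}{2} - \frac{81}{2}\right)^{3} = \left(-41\right)^{3} = -68921$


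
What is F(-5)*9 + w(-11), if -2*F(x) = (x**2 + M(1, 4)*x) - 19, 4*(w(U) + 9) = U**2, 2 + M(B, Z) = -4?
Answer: -563/4 ≈ -140.75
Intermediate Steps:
M(B, Z) = -6 (M(B, Z) = -2 - 4 = -6)
w(U) = -9 + U**2/4
F(x) = 19/2 + 3*x - x**2/2 (F(x) = -((x**2 - 6*x) - 19)/2 = -(-19 + x**2 - 6*x)/2 = 19/2 + 3*x - x**2/2)
F(-5)*9 + w(-11) = (19/2 + 3*(-5) - 1/2*(-5)**2)*9 + (-9 + (1/4)*(-11)**2) = (19/2 - 15 - 1/2*25)*9 + (-9 + (1/4)*121) = (19/2 - 15 - 25/2)*9 + (-9 + 121/4) = -18*9 + 85/4 = -162 + 85/4 = -563/4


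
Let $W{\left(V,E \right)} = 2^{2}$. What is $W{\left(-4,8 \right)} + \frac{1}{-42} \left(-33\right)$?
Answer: $\frac{67}{14} \approx 4.7857$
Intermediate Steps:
$W{\left(V,E \right)} = 4$
$W{\left(-4,8 \right)} + \frac{1}{-42} \left(-33\right) = 4 + \frac{1}{-42} \left(-33\right) = 4 - - \frac{11}{14} = 4 + \frac{11}{14} = \frac{67}{14}$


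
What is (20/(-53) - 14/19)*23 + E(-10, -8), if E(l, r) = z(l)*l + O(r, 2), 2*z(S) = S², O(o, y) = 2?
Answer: -527292/1007 ≈ -523.63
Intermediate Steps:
z(S) = S²/2
E(l, r) = 2 + l³/2 (E(l, r) = (l²/2)*l + 2 = l³/2 + 2 = 2 + l³/2)
(20/(-53) - 14/19)*23 + E(-10, -8) = (20/(-53) - 14/19)*23 + (2 + (½)*(-10)³) = (20*(-1/53) - 14*1/19)*23 + (2 + (½)*(-1000)) = (-20/53 - 14/19)*23 + (2 - 500) = -1122/1007*23 - 498 = -25806/1007 - 498 = -527292/1007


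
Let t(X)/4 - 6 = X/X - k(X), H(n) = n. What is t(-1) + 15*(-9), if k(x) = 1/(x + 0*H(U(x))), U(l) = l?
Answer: -103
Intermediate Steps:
k(x) = 1/x (k(x) = 1/(x + 0*x) = 1/(x + 0) = 1/x)
t(X) = 28 - 4/X (t(X) = 24 + 4*(X/X - 1/X) = 24 + 4*(1 - 1/X) = 24 + (4 - 4/X) = 28 - 4/X)
t(-1) + 15*(-9) = (28 - 4/(-1)) + 15*(-9) = (28 - 4*(-1)) - 135 = (28 + 4) - 135 = 32 - 135 = -103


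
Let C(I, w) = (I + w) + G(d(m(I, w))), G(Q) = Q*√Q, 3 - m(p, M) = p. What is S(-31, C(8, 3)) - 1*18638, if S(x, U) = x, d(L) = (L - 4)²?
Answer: -18669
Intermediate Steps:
m(p, M) = 3 - p
d(L) = (-4 + L)²
G(Q) = Q^(3/2)
C(I, w) = I + w + ((-1 - I)²)^(3/2) (C(I, w) = (I + w) + ((-4 + (3 - I))²)^(3/2) = (I + w) + ((-1 - I)²)^(3/2) = I + w + ((-1 - I)²)^(3/2))
S(-31, C(8, 3)) - 1*18638 = -31 - 1*18638 = -31 - 18638 = -18669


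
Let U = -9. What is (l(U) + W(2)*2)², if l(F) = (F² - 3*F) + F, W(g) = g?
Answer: 10609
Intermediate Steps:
l(F) = F² - 2*F
(l(U) + W(2)*2)² = (-9*(-2 - 9) + 2*2)² = (-9*(-11) + 4)² = (99 + 4)² = 103² = 10609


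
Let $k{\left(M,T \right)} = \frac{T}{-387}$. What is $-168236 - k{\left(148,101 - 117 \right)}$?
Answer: $- \frac{65107348}{387} \approx -1.6824 \cdot 10^{5}$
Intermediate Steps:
$k{\left(M,T \right)} = - \frac{T}{387}$ ($k{\left(M,T \right)} = T \left(- \frac{1}{387}\right) = - \frac{T}{387}$)
$-168236 - k{\left(148,101 - 117 \right)} = -168236 - - \frac{101 - 117}{387} = -168236 - \left(- \frac{1}{387}\right) \left(-16\right) = -168236 - \frac{16}{387} = - \frac{65107348}{387}$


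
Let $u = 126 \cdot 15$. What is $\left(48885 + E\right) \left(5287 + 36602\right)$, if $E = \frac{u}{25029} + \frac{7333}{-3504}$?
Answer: $\frac{739024800608749}{360912} \approx 2.0477 \cdot 10^{9}$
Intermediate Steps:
$u = 1890$
$E = - \frac{2184137}{1082736}$ ($E = \frac{1890}{25029} + \frac{7333}{-3504} = 1890 \cdot \frac{1}{25029} + 7333 \left(- \frac{1}{3504}\right) = \frac{70}{927} - \frac{7333}{3504} = - \frac{2184137}{1082736} \approx -2.0172$)
$\left(48885 + E\right) \left(5287 + 36602\right) = \left(48885 - \frac{2184137}{1082736}\right) \left(5287 + 36602\right) = \frac{52927365223}{1082736} \cdot 41889 = \frac{739024800608749}{360912}$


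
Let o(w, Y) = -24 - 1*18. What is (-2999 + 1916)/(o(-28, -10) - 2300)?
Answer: 1083/2342 ≈ 0.46243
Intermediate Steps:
o(w, Y) = -42 (o(w, Y) = -24 - 18 = -42)
(-2999 + 1916)/(o(-28, -10) - 2300) = (-2999 + 1916)/(-42 - 2300) = -1083/(-2342) = -1083*(-1/2342) = 1083/2342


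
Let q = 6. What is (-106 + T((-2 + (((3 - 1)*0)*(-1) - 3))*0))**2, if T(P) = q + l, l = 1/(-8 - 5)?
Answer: 1692601/169 ≈ 10015.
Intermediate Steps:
l = -1/13 (l = 1/(-13) = -1/13 ≈ -0.076923)
T(P) = 77/13 (T(P) = 6 - 1/13 = 77/13)
(-106 + T((-2 + (((3 - 1)*0)*(-1) - 3))*0))**2 = (-106 + 77/13)**2 = (-1301/13)**2 = 1692601/169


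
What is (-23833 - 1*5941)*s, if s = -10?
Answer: 297740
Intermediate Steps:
(-23833 - 1*5941)*s = (-23833 - 1*5941)*(-10) = (-23833 - 5941)*(-10) = -29774*(-10) = 297740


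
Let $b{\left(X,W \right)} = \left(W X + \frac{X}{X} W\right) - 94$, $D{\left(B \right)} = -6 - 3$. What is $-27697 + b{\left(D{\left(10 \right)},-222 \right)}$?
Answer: $-26015$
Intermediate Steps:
$D{\left(B \right)} = -9$ ($D{\left(B \right)} = -6 - 3 = -9$)
$b{\left(X,W \right)} = -94 + W + W X$ ($b{\left(X,W \right)} = \left(W X + 1 W\right) - 94 = \left(W X + W\right) - 94 = \left(W + W X\right) - 94 = -94 + W + W X$)
$-27697 + b{\left(D{\left(10 \right)},-222 \right)} = -27697 - -1682 = -27697 + 1682 = -26015$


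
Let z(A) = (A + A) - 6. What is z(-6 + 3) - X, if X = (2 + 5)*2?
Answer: -26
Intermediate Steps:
z(A) = -6 + 2*A (z(A) = 2*A - 6 = -6 + 2*A)
X = 14 (X = 7*2 = 14)
z(-6 + 3) - X = (-6 + 2*(-6 + 3)) - 1*14 = (-6 + 2*(-3)) - 14 = (-6 - 6) - 14 = -12 - 14 = -26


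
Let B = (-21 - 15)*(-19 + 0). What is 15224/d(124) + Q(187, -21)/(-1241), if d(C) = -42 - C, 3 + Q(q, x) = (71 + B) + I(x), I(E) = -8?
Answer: -9508244/103003 ≈ -92.310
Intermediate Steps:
B = 684 (B = -36*(-19) = 684)
Q(q, x) = 744 (Q(q, x) = -3 + ((71 + 684) - 8) = -3 + (755 - 8) = -3 + 747 = 744)
15224/d(124) + Q(187, -21)/(-1241) = 15224/(-42 - 1*124) + 744/(-1241) = 15224/(-42 - 124) + 744*(-1/1241) = 15224/(-166) - 744/1241 = 15224*(-1/166) - 744/1241 = -7612/83 - 744/1241 = -9508244/103003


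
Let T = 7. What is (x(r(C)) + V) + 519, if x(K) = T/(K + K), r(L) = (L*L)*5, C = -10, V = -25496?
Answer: -24976993/1000 ≈ -24977.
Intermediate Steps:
r(L) = 5*L² (r(L) = L²*5 = 5*L²)
x(K) = 7/(2*K) (x(K) = 7/(K + K) = 7/(2*K))
(x(r(C)) + V) + 519 = (7/(2*((5*(-10)²))) - 25496) + 519 = (7/(2*((5*100))) - 25496) + 519 = ((7/2)/500 - 25496) + 519 = ((7/2)*(1/500) - 25496) + 519 = (7/1000 - 25496) + 519 = -25495993/1000 + 519 = -24976993/1000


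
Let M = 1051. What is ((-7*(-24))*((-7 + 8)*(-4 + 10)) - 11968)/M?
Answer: -10960/1051 ≈ -10.428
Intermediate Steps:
((-7*(-24))*((-7 + 8)*(-4 + 10)) - 11968)/M = ((-7*(-24))*((-7 + 8)*(-4 + 10)) - 11968)/1051 = (168*(1*6) - 11968)*(1/1051) = (168*6 - 11968)*(1/1051) = (1008 - 11968)*(1/1051) = -10960*1/1051 = -10960/1051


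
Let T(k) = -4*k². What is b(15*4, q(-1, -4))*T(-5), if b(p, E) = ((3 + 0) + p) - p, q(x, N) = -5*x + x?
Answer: -300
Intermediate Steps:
q(x, N) = -4*x
b(p, E) = 3 (b(p, E) = (3 + p) - p = 3)
b(15*4, q(-1, -4))*T(-5) = 3*(-4*(-5)²) = 3*(-4*25) = 3*(-100) = -300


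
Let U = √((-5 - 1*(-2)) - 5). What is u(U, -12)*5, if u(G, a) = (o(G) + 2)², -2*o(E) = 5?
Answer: 5/4 ≈ 1.2500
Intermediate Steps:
U = 2*I*√2 (U = √((-5 + 2) - 5) = √(-3 - 5) = √(-8) = 2*I*√2 ≈ 2.8284*I)
o(E) = -5/2 (o(E) = -½*5 = -5/2)
u(G, a) = ¼ (u(G, a) = (-5/2 + 2)² = (-½)² = ¼)
u(U, -12)*5 = (¼)*5 = 5/4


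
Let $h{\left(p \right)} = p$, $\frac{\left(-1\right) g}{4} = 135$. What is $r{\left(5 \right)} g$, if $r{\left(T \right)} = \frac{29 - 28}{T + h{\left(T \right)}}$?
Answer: $-54$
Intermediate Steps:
$g = -540$ ($g = \left(-4\right) 135 = -540$)
$r{\left(T \right)} = \frac{1}{2 T}$ ($r{\left(T \right)} = \frac{29 - 28}{T + T} = 1 \frac{1}{2 T} = \frac{1}{2 T}$)
$r{\left(5 \right)} g = \frac{1}{2 \cdot 5} \left(-540\right) = \frac{1}{2} \cdot \frac{1}{5} \left(-540\right) = \frac{1}{10} \left(-540\right) = -54$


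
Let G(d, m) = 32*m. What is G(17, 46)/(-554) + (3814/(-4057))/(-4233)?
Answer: -12638478338/4756998837 ≈ -2.6568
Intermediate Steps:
G(17, 46)/(-554) + (3814/(-4057))/(-4233) = (32*46)/(-554) + (3814/(-4057))/(-4233) = 1472*(-1/554) + (3814*(-1/4057))*(-1/4233) = -736/277 - 3814/4057*(-1/4233) = -736/277 + 3814/17173281 = -12638478338/4756998837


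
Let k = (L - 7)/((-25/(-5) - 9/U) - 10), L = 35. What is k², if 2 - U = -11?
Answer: 33124/1369 ≈ 24.196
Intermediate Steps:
U = 13 (U = 2 - 1*(-11) = 2 + 11 = 13)
k = -182/37 (k = (35 - 7)/((-25/(-5) - 9/13) - 10) = 28/((-25*(-⅕) - 9*1/13) - 10) = 28/((5 - 9/13) - 10) = 28/(56/13 - 10) = 28/(-74/13) = 28*(-13/74) = -182/37 ≈ -4.9189)
k² = (-182/37)² = 33124/1369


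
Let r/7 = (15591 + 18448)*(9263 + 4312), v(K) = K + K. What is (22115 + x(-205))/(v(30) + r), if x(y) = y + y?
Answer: 1447/215637069 ≈ 6.7103e-6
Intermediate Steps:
v(K) = 2*K
r = 3234555975 (r = 7*((15591 + 18448)*(9263 + 4312)) = 7*(34039*13575) = 7*462079425 = 3234555975)
x(y) = 2*y
(22115 + x(-205))/(v(30) + r) = (22115 + 2*(-205))/(2*30 + 3234555975) = (22115 - 410)/(60 + 3234555975) = 21705/3234556035 = 21705*(1/3234556035) = 1447/215637069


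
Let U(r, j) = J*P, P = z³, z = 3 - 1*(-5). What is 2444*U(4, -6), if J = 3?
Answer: 3753984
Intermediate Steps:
z = 8 (z = 3 + 5 = 8)
P = 512 (P = 8³ = 512)
U(r, j) = 1536 (U(r, j) = 3*512 = 1536)
2444*U(4, -6) = 2444*1536 = 3753984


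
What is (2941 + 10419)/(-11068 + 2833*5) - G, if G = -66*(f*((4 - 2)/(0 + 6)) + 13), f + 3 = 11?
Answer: 3215658/3097 ≈ 1038.3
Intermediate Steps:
f = 8 (f = -3 + 11 = 8)
G = -1034 (G = -66*(8*((4 - 2)/(0 + 6)) + 13) = -66*(8*(2/6) + 13) = -66*(8*(2*(⅙)) + 13) = -66*(8*(⅓) + 13) = -66*(8/3 + 13) = -66*47/3 = -1034)
(2941 + 10419)/(-11068 + 2833*5) - G = (2941 + 10419)/(-11068 + 2833*5) - 1*(-1034) = 13360/(-11068 + 14165) + 1034 = 13360/3097 + 1034 = 3215658/3097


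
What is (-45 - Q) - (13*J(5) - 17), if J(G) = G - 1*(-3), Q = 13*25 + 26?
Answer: -483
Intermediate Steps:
Q = 351 (Q = 325 + 26 = 351)
J(G) = 3 + G (J(G) = G + 3 = 3 + G)
(-45 - Q) - (13*J(5) - 17) = (-45 - 1*351) - (13*(3 + 5) - 17) = (-45 - 351) - (13*8 - 17) = -396 - (104 - 17) = -396 - 1*87 = -396 - 87 = -483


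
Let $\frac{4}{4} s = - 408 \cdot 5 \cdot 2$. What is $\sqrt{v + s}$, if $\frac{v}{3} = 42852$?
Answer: $2 \sqrt{31119} \approx 352.81$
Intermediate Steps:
$v = 128556$ ($v = 3 \cdot 42852 = 128556$)
$s = -4080$ ($s = - 408 \cdot 5 \cdot 2 = \left(-408\right) 10 = -4080$)
$\sqrt{v + s} = \sqrt{128556 - 4080} = \sqrt{124476} = 2 \sqrt{31119}$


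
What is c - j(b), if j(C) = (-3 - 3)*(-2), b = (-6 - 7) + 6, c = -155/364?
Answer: -4523/364 ≈ -12.426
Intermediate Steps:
c = -155/364 (c = -155*1/364 = -155/364 ≈ -0.42582)
b = -7 (b = -13 + 6 = -7)
j(C) = 12 (j(C) = -6*(-2) = 12)
c - j(b) = -155/364 - 1*12 = -155/364 - 12 = -4523/364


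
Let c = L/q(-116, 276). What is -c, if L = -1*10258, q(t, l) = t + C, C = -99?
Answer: -10258/215 ≈ -47.712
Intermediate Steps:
q(t, l) = -99 + t (q(t, l) = t - 99 = -99 + t)
L = -10258
c = 10258/215 (c = -10258/(-99 - 116) = -10258/(-215) = -10258*(-1/215) = 10258/215 ≈ 47.712)
-c = -1*10258/215 = -10258/215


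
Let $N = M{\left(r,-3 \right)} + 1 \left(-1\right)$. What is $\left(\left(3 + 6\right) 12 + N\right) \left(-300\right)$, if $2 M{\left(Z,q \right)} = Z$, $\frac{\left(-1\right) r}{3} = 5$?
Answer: $-29850$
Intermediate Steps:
$r = -15$ ($r = \left(-3\right) 5 = -15$)
$M{\left(Z,q \right)} = \frac{Z}{2}$
$N = - \frac{17}{2}$ ($N = \frac{1}{2} \left(-15\right) + 1 \left(-1\right) = - \frac{15}{2} - 1 = - \frac{17}{2} \approx -8.5$)
$\left(\left(3 + 6\right) 12 + N\right) \left(-300\right) = \left(\left(3 + 6\right) 12 - \frac{17}{2}\right) \left(-300\right) = \left(9 \cdot 12 - \frac{17}{2}\right) \left(-300\right) = \left(108 - \frac{17}{2}\right) \left(-300\right) = \frac{199}{2} \left(-300\right) = -29850$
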